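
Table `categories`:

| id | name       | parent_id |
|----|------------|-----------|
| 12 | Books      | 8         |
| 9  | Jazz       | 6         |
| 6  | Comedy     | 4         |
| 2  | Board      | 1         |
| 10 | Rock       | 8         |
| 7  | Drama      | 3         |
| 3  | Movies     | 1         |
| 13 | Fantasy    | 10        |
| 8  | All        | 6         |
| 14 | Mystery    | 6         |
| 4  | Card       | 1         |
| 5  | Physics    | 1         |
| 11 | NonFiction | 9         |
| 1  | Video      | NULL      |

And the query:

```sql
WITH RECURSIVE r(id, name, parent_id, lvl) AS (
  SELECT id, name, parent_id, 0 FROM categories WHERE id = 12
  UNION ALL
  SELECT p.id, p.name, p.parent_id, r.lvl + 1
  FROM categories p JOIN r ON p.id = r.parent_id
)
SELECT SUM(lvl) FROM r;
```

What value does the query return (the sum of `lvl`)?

10

Base: id=12 (Books), parent_id=8, lvl 0.
Iteration 1: join on id=8 -> All (id 8, parent_id=6, lvl 1).
Iteration 2: join on id=6 -> Comedy (id 6, parent_id=4, lvl 2).
Iteration 3: join on id=4 -> Card (id 4, parent_id=1, lvl 3).
Iteration 4: join on id=1 -> Video (id 1, parent_id=NULL, lvl 4).
Iteration 5: parent_id is NULL; no match; recursion stops.
SUM(lvl) = 0 + 1 + 2 + 3 + 4 = 10.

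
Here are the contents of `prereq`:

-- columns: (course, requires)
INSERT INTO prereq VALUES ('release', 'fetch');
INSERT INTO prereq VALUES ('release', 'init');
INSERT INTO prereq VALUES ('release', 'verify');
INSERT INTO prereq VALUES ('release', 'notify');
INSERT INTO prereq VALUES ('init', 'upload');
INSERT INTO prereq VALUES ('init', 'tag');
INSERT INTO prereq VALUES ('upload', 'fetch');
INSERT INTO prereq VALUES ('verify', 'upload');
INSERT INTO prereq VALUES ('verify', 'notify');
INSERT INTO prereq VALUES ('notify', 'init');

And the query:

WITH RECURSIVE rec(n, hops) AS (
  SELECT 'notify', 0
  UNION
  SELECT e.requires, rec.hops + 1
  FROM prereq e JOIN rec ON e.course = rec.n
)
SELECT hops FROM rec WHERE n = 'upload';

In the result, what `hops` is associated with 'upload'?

2

Base: (notify, hops=0).
Iteration 1: edges from {notify} -> (init, hops=1).
Iteration 2: edges from {init} -> (tag, hops=2), (upload, hops=2).
Iteration 3: edges from {tag,upload} -> (fetch, hops=3).
Iteration 4: no outgoing edges from {fetch}; recursion stops.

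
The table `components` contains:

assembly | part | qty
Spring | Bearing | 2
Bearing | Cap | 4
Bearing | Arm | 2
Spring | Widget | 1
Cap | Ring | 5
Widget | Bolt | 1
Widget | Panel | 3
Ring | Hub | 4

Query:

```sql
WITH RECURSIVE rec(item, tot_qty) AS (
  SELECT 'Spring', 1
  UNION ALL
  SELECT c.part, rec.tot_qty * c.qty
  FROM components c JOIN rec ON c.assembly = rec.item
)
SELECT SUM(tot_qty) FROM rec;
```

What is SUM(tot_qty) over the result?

Base: (Spring, tot_qty=1).
Iteration 1: components of {Spring} -> Bearing = 1*2 = 2, Widget = 1*1 = 1.
Iteration 2: components of {Bearing,Widget} -> Arm = 2*2 = 4, Bolt = 1*1 = 1, Cap = 2*4 = 8, Panel = 1*3 = 3.
Iteration 3: components of {Arm,Bolt,Cap,Panel} -> Ring = 8*5 = 40.
Iteration 4: components of {Ring} -> Hub = 40*4 = 160.
Iteration 5: no further components; recursion stops.
SUM(tot_qty) = 1 + 2 + 1 + 8 + 4 + 1 + 3 + 40 + 160 = 220.

220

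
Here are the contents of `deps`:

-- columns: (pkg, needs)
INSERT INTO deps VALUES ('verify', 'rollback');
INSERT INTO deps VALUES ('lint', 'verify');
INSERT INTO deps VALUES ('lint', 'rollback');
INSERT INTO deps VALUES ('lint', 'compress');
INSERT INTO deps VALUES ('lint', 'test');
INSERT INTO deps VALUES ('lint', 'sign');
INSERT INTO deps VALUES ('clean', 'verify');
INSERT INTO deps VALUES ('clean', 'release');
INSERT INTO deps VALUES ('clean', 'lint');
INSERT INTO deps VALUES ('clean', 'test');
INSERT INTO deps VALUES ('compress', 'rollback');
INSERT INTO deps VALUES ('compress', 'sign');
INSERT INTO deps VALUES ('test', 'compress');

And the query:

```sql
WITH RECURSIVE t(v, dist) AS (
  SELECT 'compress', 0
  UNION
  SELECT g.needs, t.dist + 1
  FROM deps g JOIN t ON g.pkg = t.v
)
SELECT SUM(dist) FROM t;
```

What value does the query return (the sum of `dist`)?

Base: (compress, dist=0).
Iteration 1: edges from {compress} -> (rollback, dist=1), (sign, dist=1).
Iteration 2: no outgoing edges from {rollback,sign}; recursion stops.
SUM(dist) = 0 + 1 + 1 = 2.

2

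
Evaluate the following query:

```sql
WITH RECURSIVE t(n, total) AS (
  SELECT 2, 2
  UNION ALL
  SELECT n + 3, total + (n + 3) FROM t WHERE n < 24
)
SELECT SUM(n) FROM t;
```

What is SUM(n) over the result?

126

Base: n=2, total=2.
Iteration 1: 2 < 24 holds -> n = 2 + 3 = 5, total = 2 + 5 = 7.
Iteration 2: 5 < 24 holds -> n = 5 + 3 = 8, total = 7 + 8 = 15.
Iteration 3: 8 < 24 holds -> n = 8 + 3 = 11, total = 15 + 11 = 26.
Iteration 4: 11 < 24 holds -> n = 11 + 3 = 14, total = 26 + 14 = 40.
Iteration 5: 14 < 24 holds -> n = 14 + 3 = 17, total = 40 + 17 = 57.
Iteration 6: 17 < 24 holds -> n = 17 + 3 = 20, total = 57 + 20 = 77.
Iteration 7: 20 < 24 holds -> n = 20 + 3 = 23, total = 77 + 23 = 100.
Iteration 8: 23 < 24 holds -> n = 23 + 3 = 26, total = 100 + 26 = 126.
Iteration 9: 26 < 24 fails; recursion stops.
SUM(n) = 2 + 5 + 8 + 11 + 14 + 17 + 20 + 23 + 26 = 126.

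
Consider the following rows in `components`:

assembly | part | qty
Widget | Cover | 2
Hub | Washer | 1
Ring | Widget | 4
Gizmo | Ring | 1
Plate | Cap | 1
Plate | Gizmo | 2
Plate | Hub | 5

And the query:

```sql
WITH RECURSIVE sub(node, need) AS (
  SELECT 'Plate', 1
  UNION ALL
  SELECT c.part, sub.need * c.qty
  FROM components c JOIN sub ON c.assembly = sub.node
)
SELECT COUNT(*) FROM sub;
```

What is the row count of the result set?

Base: (Plate, need=1).
Iteration 1: components of {Plate} -> Cap = 1*1 = 1, Gizmo = 1*2 = 2, Hub = 1*5 = 5.
Iteration 2: components of {Cap,Gizmo,Hub} -> Ring = 2*1 = 2, Washer = 5*1 = 5.
Iteration 3: components of {Ring,Washer} -> Widget = 2*4 = 8.
Iteration 4: components of {Widget} -> Cover = 8*2 = 16.
Iteration 5: no further components; recursion stops.
Total rows emitted: 8.

8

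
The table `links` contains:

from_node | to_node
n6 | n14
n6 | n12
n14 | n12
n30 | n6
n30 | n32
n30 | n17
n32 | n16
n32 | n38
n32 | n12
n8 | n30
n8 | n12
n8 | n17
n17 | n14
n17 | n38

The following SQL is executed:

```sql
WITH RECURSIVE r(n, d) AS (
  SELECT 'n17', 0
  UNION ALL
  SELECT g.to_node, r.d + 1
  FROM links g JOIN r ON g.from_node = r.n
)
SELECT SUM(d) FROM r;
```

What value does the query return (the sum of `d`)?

Base: (n17, d=0).
Iteration 1: edges from {n17} -> (n14, d=1), (n38, d=1).
Iteration 2: edges from {n14,n38} -> (n12, d=2).
Iteration 3: no outgoing edges from {n12}; recursion stops.
SUM(d) = 0 + 1 + 1 + 2 = 4.

4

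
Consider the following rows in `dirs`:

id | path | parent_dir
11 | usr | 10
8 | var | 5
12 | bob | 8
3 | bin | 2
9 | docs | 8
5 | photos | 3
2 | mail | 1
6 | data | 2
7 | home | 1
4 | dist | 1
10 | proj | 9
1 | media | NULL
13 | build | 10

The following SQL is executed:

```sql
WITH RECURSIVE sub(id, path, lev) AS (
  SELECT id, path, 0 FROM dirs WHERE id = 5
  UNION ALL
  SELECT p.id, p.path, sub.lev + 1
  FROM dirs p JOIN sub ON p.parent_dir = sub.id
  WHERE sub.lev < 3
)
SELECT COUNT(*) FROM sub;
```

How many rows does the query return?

5

Base: id=5 (photos) at lev 0.
Iteration 1: rows with parent_dir in {5} -> var (id 8, lev 1).
Iteration 2: rows with parent_dir in {8} -> docs (id 9, lev 2), bob (id 12, lev 2).
Iteration 3: rows with parent_dir in {9,12} -> proj (id 10, lev 3).
Iteration 4: lev < 3 fails for all current rows; recursion stops.
Total rows emitted: 5.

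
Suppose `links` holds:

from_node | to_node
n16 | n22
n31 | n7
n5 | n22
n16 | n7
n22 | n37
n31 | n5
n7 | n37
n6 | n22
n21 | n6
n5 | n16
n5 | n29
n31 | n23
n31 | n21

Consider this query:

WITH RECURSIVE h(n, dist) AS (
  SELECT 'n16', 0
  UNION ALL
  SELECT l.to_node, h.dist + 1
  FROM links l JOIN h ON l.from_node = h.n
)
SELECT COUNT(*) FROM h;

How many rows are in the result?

Base: (n16, dist=0).
Iteration 1: edges from {n16} -> (n22, dist=1), (n7, dist=1).
Iteration 2: edges from {n22,n7} -> (n37, dist=2) x2. [UNION ALL keeps all 2 new rows, including repeats]
Iteration 3: no outgoing edges from {n37}; recursion stops.
Total rows emitted: 5.

5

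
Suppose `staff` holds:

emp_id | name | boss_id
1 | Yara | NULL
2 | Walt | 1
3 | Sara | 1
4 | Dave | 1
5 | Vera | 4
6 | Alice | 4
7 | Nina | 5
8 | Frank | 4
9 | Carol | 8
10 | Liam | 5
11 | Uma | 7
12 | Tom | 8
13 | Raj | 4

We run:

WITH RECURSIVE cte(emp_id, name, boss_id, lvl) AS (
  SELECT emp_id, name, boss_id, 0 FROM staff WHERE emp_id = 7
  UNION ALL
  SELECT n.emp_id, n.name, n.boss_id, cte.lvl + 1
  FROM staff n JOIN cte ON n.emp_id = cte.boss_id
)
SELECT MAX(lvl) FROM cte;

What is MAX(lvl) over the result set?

3

Base: emp_id=7 (Nina), boss_id=5, lvl 0.
Iteration 1: join on emp_id=5 -> Vera (id 5, boss_id=4, lvl 1).
Iteration 2: join on emp_id=4 -> Dave (id 4, boss_id=1, lvl 2).
Iteration 3: join on emp_id=1 -> Yara (id 1, boss_id=NULL, lvl 3).
Iteration 4: boss_id is NULL; no match; recursion stops.
lvl values: 0, 1, 2, 3; the maximum is 3.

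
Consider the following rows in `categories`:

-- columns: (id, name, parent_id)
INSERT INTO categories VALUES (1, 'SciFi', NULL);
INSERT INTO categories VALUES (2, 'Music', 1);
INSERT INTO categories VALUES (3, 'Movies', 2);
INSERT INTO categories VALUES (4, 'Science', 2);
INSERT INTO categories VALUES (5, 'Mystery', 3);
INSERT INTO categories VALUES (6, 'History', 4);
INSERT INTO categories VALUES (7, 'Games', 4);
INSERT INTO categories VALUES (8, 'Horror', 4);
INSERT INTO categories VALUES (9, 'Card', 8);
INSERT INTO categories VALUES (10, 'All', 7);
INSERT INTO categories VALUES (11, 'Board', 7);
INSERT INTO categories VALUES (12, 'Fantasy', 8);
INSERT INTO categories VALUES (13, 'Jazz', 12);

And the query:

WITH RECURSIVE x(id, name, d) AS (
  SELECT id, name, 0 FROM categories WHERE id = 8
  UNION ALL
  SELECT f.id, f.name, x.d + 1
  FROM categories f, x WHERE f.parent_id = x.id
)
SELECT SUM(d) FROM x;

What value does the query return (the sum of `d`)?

4

Base: id=8 (Horror) at d 0.
Iteration 1: rows with parent_id in {8} -> Card (id 9, d 1), Fantasy (id 12, d 1).
Iteration 2: rows with parent_id in {9,12} -> Jazz (id 13, d 2).
Iteration 3: no rows with parent_id in {13}; recursion stops.
SUM(d) = 0 + 1 + 1 + 2 = 4.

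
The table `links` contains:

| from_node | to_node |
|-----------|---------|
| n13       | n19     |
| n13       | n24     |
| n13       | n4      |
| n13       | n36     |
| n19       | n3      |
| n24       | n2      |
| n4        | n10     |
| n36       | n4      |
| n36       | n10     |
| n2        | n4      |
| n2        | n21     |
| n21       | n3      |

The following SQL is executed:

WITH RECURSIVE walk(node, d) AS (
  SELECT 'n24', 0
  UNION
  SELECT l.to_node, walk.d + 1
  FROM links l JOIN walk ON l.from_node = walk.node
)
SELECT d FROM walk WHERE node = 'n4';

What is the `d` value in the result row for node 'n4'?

Base: (n24, d=0).
Iteration 1: edges from {n24} -> (n2, d=1).
Iteration 2: edges from {n2} -> (n21, d=2), (n4, d=2).
Iteration 3: edges from {n21,n4} -> (n10, d=3), (n3, d=3).
Iteration 4: no outgoing edges from {n10,n3}; recursion stops.

2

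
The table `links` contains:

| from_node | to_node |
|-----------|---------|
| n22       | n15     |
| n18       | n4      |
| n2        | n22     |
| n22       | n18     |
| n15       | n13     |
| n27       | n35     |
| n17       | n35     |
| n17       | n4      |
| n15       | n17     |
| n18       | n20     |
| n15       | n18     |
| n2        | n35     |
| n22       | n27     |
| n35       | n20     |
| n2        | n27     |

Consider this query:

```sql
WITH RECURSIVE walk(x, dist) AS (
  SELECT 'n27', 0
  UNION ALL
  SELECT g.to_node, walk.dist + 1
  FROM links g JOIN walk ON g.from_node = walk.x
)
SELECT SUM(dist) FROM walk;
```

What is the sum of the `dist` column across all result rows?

Base: (n27, dist=0).
Iteration 1: edges from {n27} -> (n35, dist=1).
Iteration 2: edges from {n35} -> (n20, dist=2).
Iteration 3: no outgoing edges from {n20}; recursion stops.
SUM(dist) = 0 + 1 + 2 = 3.

3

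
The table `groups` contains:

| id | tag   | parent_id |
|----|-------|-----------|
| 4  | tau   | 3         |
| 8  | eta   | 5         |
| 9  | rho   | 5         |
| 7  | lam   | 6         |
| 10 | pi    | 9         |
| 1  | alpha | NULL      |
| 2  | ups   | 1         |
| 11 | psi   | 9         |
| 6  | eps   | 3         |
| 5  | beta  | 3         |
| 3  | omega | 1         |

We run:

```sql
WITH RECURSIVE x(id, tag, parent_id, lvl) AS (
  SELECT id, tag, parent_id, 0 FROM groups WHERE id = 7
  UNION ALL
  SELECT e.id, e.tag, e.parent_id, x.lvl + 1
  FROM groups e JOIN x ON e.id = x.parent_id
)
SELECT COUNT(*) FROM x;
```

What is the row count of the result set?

Base: id=7 (lam), parent_id=6, lvl 0.
Iteration 1: join on id=6 -> eps (id 6, parent_id=3, lvl 1).
Iteration 2: join on id=3 -> omega (id 3, parent_id=1, lvl 2).
Iteration 3: join on id=1 -> alpha (id 1, parent_id=NULL, lvl 3).
Iteration 4: parent_id is NULL; no match; recursion stops.
Total rows emitted: 4.

4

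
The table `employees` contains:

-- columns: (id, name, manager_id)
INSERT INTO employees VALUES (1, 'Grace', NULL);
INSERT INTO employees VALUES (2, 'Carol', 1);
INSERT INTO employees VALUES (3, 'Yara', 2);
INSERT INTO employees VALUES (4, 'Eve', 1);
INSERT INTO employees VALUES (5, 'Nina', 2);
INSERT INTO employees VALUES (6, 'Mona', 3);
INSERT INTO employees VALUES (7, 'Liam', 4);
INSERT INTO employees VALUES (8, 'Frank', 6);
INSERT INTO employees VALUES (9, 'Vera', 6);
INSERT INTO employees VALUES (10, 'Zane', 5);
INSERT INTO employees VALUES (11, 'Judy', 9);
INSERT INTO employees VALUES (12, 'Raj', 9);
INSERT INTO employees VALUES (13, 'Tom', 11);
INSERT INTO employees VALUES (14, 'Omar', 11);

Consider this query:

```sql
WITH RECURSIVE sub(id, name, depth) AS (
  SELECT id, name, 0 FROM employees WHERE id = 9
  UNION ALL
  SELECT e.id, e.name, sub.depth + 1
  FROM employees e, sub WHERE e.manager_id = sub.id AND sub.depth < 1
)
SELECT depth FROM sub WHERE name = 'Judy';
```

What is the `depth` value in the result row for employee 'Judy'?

Base: id=9 (Vera) at depth 0.
Iteration 1: rows with manager_id in {9} -> Judy (id 11, depth 1), Raj (id 12, depth 1).
Iteration 2: depth < 1 fails for all current rows; recursion stops.

1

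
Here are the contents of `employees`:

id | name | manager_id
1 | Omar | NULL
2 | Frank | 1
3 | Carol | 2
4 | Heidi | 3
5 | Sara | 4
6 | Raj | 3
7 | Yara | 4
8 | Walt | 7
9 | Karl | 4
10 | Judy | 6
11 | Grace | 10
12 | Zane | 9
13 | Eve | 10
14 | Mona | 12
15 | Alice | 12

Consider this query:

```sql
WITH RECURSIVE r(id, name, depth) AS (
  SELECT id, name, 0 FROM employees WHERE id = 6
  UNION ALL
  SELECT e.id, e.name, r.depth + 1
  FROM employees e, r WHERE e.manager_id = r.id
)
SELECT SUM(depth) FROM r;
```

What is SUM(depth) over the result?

5

Base: id=6 (Raj) at depth 0.
Iteration 1: rows with manager_id in {6} -> Judy (id 10, depth 1).
Iteration 2: rows with manager_id in {10} -> Grace (id 11, depth 2), Eve (id 13, depth 2).
Iteration 3: no rows with manager_id in {11,13}; recursion stops.
SUM(depth) = 0 + 1 + 2 + 2 = 5.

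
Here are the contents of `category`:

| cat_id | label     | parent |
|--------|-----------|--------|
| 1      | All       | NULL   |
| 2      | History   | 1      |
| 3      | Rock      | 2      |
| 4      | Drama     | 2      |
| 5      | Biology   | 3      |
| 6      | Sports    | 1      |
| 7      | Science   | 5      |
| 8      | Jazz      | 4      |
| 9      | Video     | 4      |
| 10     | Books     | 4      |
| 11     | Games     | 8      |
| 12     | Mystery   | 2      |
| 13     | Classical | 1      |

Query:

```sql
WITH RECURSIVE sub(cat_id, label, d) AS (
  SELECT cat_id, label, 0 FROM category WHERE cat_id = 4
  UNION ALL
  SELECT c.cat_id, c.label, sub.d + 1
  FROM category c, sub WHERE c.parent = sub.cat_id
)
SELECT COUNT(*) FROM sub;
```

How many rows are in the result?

Base: cat_id=4 (Drama) at d 0.
Iteration 1: rows with parent in {4} -> Jazz (id 8, d 1), Video (id 9, d 1), Books (id 10, d 1).
Iteration 2: rows with parent in {8,9,10} -> Games (id 11, d 2).
Iteration 3: no rows with parent in {11}; recursion stops.
Total rows emitted: 5.

5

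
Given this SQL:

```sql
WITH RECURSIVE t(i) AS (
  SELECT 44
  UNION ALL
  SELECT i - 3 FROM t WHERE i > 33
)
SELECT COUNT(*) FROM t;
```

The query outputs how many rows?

Base: i=44.
Iteration 1: 44 > 33 holds -> i = 44 - 3 = 41.
Iteration 2: 41 > 33 holds -> i = 41 - 3 = 38.
Iteration 3: 38 > 33 holds -> i = 38 - 3 = 35.
Iteration 4: 35 > 33 holds -> i = 35 - 3 = 32.
Iteration 5: 32 > 33 fails; recursion stops.
Total rows emitted: 5.

5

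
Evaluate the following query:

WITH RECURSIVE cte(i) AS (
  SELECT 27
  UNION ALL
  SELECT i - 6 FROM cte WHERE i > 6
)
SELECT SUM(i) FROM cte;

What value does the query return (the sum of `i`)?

75

Base: i=27.
Iteration 1: 27 > 6 holds -> i = 27 - 6 = 21.
Iteration 2: 21 > 6 holds -> i = 21 - 6 = 15.
Iteration 3: 15 > 6 holds -> i = 15 - 6 = 9.
Iteration 4: 9 > 6 holds -> i = 9 - 6 = 3.
Iteration 5: 3 > 6 fails; recursion stops.
SUM(i) = 27 + 21 + 15 + 9 + 3 = 75.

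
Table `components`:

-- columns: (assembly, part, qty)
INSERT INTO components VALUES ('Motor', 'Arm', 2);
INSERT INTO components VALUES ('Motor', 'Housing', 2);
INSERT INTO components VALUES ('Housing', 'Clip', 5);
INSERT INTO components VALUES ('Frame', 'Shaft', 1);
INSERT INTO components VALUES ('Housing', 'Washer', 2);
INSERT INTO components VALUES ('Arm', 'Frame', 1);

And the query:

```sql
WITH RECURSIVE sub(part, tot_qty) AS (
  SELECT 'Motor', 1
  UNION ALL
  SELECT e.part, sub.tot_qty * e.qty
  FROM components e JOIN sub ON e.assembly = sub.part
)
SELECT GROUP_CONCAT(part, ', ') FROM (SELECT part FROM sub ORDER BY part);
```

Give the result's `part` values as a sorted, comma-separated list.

Arm, Clip, Frame, Housing, Motor, Shaft, Washer

Base: (Motor, tot_qty=1).
Iteration 1: components of {Motor} -> Arm = 1*2 = 2, Housing = 1*2 = 2.
Iteration 2: components of {Arm,Housing} -> Clip = 2*5 = 10, Frame = 2*1 = 2, Washer = 2*2 = 4.
Iteration 3: components of {Clip,Frame,Washer} -> Shaft = 2*1 = 2.
Iteration 4: no further components; recursion stops.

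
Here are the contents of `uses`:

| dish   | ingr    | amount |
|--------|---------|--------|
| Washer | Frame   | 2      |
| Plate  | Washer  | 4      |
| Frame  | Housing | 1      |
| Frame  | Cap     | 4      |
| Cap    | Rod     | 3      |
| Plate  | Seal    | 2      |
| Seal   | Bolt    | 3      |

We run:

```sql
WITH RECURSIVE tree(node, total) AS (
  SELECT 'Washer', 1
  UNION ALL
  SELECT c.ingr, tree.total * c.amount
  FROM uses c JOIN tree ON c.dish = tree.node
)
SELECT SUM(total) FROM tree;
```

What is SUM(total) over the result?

Base: (Washer, total=1).
Iteration 1: components of {Washer} -> Frame = 1*2 = 2.
Iteration 2: components of {Frame} -> Cap = 2*4 = 8, Housing = 2*1 = 2.
Iteration 3: components of {Cap,Housing} -> Rod = 8*3 = 24.
Iteration 4: no further components; recursion stops.
SUM(total) = 1 + 2 + 8 + 2 + 24 = 37.

37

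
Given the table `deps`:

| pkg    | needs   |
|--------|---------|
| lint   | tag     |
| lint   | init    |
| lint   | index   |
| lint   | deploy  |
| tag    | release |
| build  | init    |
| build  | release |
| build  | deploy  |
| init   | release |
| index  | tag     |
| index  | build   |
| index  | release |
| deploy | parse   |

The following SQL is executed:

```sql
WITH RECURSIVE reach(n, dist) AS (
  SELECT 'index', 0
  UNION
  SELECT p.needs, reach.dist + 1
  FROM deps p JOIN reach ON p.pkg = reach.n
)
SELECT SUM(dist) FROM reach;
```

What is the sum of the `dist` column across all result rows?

15

Base: (index, dist=0).
Iteration 1: edges from {index} -> (build, dist=1), (release, dist=1), (tag, dist=1).
Iteration 2: edges from {build,release,tag} -> (deploy, dist=2), (init, dist=2), (release, dist=2). [UNION drops 1 duplicate row(s)]
Iteration 3: edges from {deploy,init,release} -> (parse, dist=3), (release, dist=3).
Iteration 4: no outgoing edges from {parse,release}; recursion stops.
SUM(dist) = 0 + 1 + 1 + 1 + 2 + 2 + 2 + 3 + 3 = 15.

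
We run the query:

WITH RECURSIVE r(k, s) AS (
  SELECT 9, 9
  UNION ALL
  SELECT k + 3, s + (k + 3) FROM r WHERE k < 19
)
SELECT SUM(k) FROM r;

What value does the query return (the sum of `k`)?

75

Base: k=9, s=9.
Iteration 1: 9 < 19 holds -> k = 9 + 3 = 12, s = 9 + 12 = 21.
Iteration 2: 12 < 19 holds -> k = 12 + 3 = 15, s = 21 + 15 = 36.
Iteration 3: 15 < 19 holds -> k = 15 + 3 = 18, s = 36 + 18 = 54.
Iteration 4: 18 < 19 holds -> k = 18 + 3 = 21, s = 54 + 21 = 75.
Iteration 5: 21 < 19 fails; recursion stops.
SUM(k) = 9 + 12 + 15 + 18 + 21 = 75.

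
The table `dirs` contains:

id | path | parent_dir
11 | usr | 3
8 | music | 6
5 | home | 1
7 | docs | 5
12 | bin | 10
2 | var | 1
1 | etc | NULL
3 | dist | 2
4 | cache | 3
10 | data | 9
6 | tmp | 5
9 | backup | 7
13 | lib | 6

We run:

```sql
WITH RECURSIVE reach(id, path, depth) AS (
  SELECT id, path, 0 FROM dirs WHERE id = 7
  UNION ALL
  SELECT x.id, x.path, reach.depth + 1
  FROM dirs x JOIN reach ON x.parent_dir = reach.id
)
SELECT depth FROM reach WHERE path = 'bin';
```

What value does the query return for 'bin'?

3

Base: id=7 (docs) at depth 0.
Iteration 1: rows with parent_dir in {7} -> backup (id 9, depth 1).
Iteration 2: rows with parent_dir in {9} -> data (id 10, depth 2).
Iteration 3: rows with parent_dir in {10} -> bin (id 12, depth 3).
Iteration 4: no rows with parent_dir in {12}; recursion stops.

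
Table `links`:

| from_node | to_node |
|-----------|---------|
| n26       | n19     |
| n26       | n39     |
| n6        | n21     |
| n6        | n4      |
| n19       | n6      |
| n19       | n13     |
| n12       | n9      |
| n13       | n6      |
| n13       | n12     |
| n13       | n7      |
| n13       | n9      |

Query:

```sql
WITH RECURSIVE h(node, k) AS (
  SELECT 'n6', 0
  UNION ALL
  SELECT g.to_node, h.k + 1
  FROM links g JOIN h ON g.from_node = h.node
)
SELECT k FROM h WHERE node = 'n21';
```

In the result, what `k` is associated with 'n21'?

1

Base: (n6, k=0).
Iteration 1: edges from {n6} -> (n21, k=1), (n4, k=1).
Iteration 2: no outgoing edges from {n21,n4}; recursion stops.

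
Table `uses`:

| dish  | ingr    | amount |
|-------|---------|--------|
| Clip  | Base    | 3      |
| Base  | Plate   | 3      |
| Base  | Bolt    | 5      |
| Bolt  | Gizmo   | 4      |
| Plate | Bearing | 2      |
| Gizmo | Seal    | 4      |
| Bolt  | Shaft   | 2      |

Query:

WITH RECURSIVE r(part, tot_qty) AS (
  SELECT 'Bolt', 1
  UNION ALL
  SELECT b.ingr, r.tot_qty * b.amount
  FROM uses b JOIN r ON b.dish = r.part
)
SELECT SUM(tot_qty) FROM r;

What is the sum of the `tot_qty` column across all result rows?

Base: (Bolt, tot_qty=1).
Iteration 1: components of {Bolt} -> Gizmo = 1*4 = 4, Shaft = 1*2 = 2.
Iteration 2: components of {Gizmo,Shaft} -> Seal = 4*4 = 16.
Iteration 3: no further components; recursion stops.
SUM(tot_qty) = 1 + 4 + 2 + 16 = 23.

23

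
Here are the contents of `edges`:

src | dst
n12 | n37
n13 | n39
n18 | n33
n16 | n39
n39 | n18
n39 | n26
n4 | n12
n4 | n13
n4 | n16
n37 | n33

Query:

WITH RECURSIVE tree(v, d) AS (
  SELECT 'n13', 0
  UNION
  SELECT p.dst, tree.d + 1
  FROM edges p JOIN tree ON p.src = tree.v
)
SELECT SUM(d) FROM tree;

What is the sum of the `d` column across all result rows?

Base: (n13, d=0).
Iteration 1: edges from {n13} -> (n39, d=1).
Iteration 2: edges from {n39} -> (n18, d=2), (n26, d=2).
Iteration 3: edges from {n18,n26} -> (n33, d=3).
Iteration 4: no outgoing edges from {n33}; recursion stops.
SUM(d) = 0 + 1 + 2 + 2 + 3 = 8.

8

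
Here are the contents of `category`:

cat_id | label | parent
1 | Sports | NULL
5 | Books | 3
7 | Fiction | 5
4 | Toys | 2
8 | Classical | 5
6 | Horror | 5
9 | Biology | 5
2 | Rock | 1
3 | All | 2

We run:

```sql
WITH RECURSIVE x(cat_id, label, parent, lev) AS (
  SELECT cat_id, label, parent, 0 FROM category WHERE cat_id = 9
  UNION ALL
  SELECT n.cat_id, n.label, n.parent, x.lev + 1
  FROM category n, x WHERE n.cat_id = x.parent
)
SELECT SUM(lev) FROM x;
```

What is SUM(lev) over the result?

Base: cat_id=9 (Biology), parent=5, lev 0.
Iteration 1: join on cat_id=5 -> Books (id 5, parent=3, lev 1).
Iteration 2: join on cat_id=3 -> All (id 3, parent=2, lev 2).
Iteration 3: join on cat_id=2 -> Rock (id 2, parent=1, lev 3).
Iteration 4: join on cat_id=1 -> Sports (id 1, parent=NULL, lev 4).
Iteration 5: parent is NULL; no match; recursion stops.
SUM(lev) = 0 + 1 + 2 + 3 + 4 = 10.

10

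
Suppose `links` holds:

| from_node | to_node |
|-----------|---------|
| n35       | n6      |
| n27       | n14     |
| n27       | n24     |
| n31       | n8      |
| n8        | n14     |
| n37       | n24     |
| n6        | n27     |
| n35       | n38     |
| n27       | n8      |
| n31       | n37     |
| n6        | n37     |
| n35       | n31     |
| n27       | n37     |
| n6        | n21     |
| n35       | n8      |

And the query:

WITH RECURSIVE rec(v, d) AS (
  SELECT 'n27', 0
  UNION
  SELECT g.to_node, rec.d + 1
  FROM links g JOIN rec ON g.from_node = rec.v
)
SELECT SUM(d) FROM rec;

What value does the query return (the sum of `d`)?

8

Base: (n27, d=0).
Iteration 1: edges from {n27} -> (n14, d=1), (n24, d=1), (n37, d=1), (n8, d=1).
Iteration 2: edges from {n14,n24,n37,n8} -> (n14, d=2), (n24, d=2).
Iteration 3: no outgoing edges from {n14,n24}; recursion stops.
SUM(d) = 0 + 1 + 1 + 1 + 1 + 2 + 2 = 8.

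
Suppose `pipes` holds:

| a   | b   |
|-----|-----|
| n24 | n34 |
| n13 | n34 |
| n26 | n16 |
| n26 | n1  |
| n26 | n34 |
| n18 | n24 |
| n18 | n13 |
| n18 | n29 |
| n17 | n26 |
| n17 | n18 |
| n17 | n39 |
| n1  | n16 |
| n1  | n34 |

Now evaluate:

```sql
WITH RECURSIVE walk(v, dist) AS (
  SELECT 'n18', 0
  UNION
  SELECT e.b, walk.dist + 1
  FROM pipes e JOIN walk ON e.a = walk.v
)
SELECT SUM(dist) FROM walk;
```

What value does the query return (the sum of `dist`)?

Base: (n18, dist=0).
Iteration 1: edges from {n18} -> (n13, dist=1), (n24, dist=1), (n29, dist=1).
Iteration 2: edges from {n13,n24,n29} -> (n34, dist=2). [UNION drops 1 duplicate row(s)]
Iteration 3: no outgoing edges from {n34}; recursion stops.
SUM(dist) = 0 + 1 + 1 + 1 + 2 = 5.

5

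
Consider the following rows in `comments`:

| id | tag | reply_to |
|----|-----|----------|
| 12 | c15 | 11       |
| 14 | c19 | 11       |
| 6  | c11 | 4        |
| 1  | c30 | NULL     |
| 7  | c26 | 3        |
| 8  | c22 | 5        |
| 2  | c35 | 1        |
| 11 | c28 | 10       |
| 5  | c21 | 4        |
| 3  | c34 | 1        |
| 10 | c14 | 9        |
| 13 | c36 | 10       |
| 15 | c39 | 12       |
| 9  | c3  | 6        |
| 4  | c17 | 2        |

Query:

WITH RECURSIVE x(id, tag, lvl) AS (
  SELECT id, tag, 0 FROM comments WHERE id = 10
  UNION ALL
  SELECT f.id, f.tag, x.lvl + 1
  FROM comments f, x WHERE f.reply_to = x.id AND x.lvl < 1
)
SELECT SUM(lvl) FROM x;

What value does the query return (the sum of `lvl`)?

Base: id=10 (c14) at lvl 0.
Iteration 1: rows with reply_to in {10} -> c28 (id 11, lvl 1), c36 (id 13, lvl 1).
Iteration 2: lvl < 1 fails for all current rows; recursion stops.
SUM(lvl) = 0 + 1 + 1 = 2.

2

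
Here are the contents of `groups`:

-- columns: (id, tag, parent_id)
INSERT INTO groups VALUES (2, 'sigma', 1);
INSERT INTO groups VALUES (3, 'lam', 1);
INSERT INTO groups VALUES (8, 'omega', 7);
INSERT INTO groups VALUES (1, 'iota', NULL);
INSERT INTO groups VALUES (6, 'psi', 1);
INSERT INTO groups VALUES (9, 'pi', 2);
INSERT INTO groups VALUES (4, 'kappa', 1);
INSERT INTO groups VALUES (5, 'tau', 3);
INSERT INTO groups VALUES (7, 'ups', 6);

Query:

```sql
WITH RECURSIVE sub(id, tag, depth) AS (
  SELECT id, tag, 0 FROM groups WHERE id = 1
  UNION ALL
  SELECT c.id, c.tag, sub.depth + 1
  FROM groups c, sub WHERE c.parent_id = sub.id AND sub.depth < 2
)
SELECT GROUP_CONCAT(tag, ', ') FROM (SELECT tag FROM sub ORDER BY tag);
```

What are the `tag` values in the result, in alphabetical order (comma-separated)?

Base: id=1 (iota) at depth 0.
Iteration 1: rows with parent_id in {1} -> sigma (id 2, depth 1), lam (id 3, depth 1), kappa (id 4, depth 1), psi (id 6, depth 1).
Iteration 2: rows with parent_id in {2,3,4,6} -> tau (id 5, depth 2), ups (id 7, depth 2), pi (id 9, depth 2).
Iteration 3: depth < 2 fails for all current rows; recursion stops.

iota, kappa, lam, pi, psi, sigma, tau, ups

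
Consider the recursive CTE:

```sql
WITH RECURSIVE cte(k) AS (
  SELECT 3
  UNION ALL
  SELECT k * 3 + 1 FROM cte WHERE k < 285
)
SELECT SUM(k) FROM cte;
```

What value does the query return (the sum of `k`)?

Base: k=3.
Iteration 1: 3 < 285 holds -> k = 3 * 3 + 1 = 10.
Iteration 2: 10 < 285 holds -> k = 10 * 3 + 1 = 31.
Iteration 3: 31 < 285 holds -> k = 31 * 3 + 1 = 94.
Iteration 4: 94 < 285 holds -> k = 94 * 3 + 1 = 283.
Iteration 5: 283 < 285 holds -> k = 283 * 3 + 1 = 850.
Iteration 6: 850 < 285 fails; recursion stops.
SUM(k) = 3 + 10 + 31 + 94 + 283 + 850 = 1271.

1271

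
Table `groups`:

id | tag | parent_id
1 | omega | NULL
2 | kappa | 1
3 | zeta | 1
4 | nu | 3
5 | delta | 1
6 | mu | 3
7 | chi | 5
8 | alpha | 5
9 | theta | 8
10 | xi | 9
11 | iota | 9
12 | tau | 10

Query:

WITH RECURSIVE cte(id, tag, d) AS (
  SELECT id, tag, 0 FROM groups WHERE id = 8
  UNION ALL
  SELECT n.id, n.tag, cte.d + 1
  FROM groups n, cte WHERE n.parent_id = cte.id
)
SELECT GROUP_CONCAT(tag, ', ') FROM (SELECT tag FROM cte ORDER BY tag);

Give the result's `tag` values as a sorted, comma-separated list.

Base: id=8 (alpha) at d 0.
Iteration 1: rows with parent_id in {8} -> theta (id 9, d 1).
Iteration 2: rows with parent_id in {9} -> xi (id 10, d 2), iota (id 11, d 2).
Iteration 3: rows with parent_id in {10,11} -> tau (id 12, d 3).
Iteration 4: no rows with parent_id in {12}; recursion stops.

alpha, iota, tau, theta, xi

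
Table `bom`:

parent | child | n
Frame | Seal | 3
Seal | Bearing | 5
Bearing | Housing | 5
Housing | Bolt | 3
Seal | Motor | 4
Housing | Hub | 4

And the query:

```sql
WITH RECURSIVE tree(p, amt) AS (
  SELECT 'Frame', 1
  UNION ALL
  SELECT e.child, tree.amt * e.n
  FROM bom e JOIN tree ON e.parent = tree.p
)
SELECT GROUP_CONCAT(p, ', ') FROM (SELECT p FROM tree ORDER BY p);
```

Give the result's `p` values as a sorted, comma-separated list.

Base: (Frame, amt=1).
Iteration 1: components of {Frame} -> Seal = 1*3 = 3.
Iteration 2: components of {Seal} -> Bearing = 3*5 = 15, Motor = 3*4 = 12.
Iteration 3: components of {Bearing,Motor} -> Housing = 15*5 = 75.
Iteration 4: components of {Housing} -> Bolt = 75*3 = 225, Hub = 75*4 = 300.
Iteration 5: no further components; recursion stops.

Bearing, Bolt, Frame, Housing, Hub, Motor, Seal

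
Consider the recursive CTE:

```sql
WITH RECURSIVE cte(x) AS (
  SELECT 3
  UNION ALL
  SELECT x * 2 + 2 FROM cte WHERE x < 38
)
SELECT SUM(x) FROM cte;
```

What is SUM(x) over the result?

Base: x=3.
Iteration 1: 3 < 38 holds -> x = 3 * 2 + 2 = 8.
Iteration 2: 8 < 38 holds -> x = 8 * 2 + 2 = 18.
Iteration 3: 18 < 38 holds -> x = 18 * 2 + 2 = 38.
Iteration 4: 38 < 38 fails; recursion stops.
SUM(x) = 3 + 8 + 18 + 38 = 67.

67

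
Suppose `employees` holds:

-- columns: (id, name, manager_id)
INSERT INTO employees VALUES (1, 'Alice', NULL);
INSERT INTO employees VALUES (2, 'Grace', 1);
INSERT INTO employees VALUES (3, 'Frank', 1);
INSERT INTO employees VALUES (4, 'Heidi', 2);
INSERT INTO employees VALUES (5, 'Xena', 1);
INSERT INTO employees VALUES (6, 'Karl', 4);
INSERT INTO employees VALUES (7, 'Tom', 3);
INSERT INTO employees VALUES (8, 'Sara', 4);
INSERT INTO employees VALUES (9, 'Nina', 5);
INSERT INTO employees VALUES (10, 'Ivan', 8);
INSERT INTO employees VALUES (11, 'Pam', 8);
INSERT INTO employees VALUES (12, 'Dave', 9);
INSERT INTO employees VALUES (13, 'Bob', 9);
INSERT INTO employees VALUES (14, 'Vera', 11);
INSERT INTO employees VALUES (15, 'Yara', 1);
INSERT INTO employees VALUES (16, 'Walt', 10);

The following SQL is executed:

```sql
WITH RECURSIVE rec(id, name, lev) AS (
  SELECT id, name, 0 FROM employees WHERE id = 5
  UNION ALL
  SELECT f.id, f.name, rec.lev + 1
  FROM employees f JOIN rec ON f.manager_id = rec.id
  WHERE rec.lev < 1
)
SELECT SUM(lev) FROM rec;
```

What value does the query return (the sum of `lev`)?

1

Base: id=5 (Xena) at lev 0.
Iteration 1: rows with manager_id in {5} -> Nina (id 9, lev 1).
Iteration 2: lev < 1 fails for all current rows; recursion stops.
SUM(lev) = 0 + 1 = 1.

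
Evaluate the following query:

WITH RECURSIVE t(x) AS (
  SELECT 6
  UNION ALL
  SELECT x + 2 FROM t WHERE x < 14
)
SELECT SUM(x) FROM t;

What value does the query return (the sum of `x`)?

50

Base: x=6.
Iteration 1: 6 < 14 holds -> x = 6 + 2 = 8.
Iteration 2: 8 < 14 holds -> x = 8 + 2 = 10.
Iteration 3: 10 < 14 holds -> x = 10 + 2 = 12.
Iteration 4: 12 < 14 holds -> x = 12 + 2 = 14.
Iteration 5: 14 < 14 fails; recursion stops.
SUM(x) = 6 + 8 + 10 + 12 + 14 = 50.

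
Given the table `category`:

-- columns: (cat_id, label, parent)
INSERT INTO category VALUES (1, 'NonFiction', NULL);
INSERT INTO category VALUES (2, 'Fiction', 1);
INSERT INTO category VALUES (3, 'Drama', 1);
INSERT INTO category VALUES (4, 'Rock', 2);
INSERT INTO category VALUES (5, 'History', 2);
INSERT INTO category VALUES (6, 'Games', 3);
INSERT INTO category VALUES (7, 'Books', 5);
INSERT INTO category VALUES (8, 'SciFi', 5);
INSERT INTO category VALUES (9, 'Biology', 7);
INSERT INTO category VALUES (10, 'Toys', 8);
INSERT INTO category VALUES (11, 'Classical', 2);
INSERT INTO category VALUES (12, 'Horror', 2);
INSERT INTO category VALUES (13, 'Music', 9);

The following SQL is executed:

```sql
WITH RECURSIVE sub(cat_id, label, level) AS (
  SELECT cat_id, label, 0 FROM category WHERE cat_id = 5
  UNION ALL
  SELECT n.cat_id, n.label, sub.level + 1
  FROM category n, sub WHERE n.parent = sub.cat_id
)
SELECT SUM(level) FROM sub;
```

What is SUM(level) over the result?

Base: cat_id=5 (History) at level 0.
Iteration 1: rows with parent in {5} -> Books (id 7, level 1), SciFi (id 8, level 1).
Iteration 2: rows with parent in {7,8} -> Biology (id 9, level 2), Toys (id 10, level 2).
Iteration 3: rows with parent in {9,10} -> Music (id 13, level 3).
Iteration 4: no rows with parent in {13}; recursion stops.
SUM(level) = 0 + 1 + 1 + 2 + 2 + 3 = 9.

9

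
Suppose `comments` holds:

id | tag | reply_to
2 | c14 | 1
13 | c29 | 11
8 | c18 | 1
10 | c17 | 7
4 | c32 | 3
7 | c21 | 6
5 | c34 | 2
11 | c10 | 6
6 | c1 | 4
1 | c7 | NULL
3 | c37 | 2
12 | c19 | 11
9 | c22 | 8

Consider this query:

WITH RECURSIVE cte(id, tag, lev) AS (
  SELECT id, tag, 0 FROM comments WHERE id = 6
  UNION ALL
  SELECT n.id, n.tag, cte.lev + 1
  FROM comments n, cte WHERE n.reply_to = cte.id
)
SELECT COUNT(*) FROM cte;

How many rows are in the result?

Base: id=6 (c1) at lev 0.
Iteration 1: rows with reply_to in {6} -> c21 (id 7, lev 1), c10 (id 11, lev 1).
Iteration 2: rows with reply_to in {7,11} -> c17 (id 10, lev 2), c19 (id 12, lev 2), c29 (id 13, lev 2).
Iteration 3: no rows with reply_to in {10,12,13}; recursion stops.
Total rows emitted: 6.

6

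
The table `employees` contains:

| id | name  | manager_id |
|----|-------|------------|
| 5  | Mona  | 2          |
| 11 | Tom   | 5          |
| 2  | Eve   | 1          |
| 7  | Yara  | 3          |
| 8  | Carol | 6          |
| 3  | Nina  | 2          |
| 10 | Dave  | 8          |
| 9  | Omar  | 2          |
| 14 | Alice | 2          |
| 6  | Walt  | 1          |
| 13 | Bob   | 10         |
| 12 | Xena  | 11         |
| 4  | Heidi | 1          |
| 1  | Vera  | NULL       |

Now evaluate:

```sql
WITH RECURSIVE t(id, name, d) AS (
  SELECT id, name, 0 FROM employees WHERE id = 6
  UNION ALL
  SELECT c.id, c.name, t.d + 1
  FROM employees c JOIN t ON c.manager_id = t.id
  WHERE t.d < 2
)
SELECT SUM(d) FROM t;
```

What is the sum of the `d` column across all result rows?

Base: id=6 (Walt) at d 0.
Iteration 1: rows with manager_id in {6} -> Carol (id 8, d 1).
Iteration 2: rows with manager_id in {8} -> Dave (id 10, d 2).
Iteration 3: d < 2 fails for all current rows; recursion stops.
SUM(d) = 0 + 1 + 2 = 3.

3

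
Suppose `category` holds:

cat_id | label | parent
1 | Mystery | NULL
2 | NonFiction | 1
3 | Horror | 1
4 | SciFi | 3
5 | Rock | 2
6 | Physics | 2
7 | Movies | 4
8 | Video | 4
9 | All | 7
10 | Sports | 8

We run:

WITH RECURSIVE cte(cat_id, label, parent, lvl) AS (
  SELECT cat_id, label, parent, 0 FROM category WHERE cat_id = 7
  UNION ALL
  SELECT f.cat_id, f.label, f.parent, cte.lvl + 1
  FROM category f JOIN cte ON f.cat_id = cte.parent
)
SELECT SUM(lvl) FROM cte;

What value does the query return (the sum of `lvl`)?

6

Base: cat_id=7 (Movies), parent=4, lvl 0.
Iteration 1: join on cat_id=4 -> SciFi (id 4, parent=3, lvl 1).
Iteration 2: join on cat_id=3 -> Horror (id 3, parent=1, lvl 2).
Iteration 3: join on cat_id=1 -> Mystery (id 1, parent=NULL, lvl 3).
Iteration 4: parent is NULL; no match; recursion stops.
SUM(lvl) = 0 + 1 + 2 + 3 = 6.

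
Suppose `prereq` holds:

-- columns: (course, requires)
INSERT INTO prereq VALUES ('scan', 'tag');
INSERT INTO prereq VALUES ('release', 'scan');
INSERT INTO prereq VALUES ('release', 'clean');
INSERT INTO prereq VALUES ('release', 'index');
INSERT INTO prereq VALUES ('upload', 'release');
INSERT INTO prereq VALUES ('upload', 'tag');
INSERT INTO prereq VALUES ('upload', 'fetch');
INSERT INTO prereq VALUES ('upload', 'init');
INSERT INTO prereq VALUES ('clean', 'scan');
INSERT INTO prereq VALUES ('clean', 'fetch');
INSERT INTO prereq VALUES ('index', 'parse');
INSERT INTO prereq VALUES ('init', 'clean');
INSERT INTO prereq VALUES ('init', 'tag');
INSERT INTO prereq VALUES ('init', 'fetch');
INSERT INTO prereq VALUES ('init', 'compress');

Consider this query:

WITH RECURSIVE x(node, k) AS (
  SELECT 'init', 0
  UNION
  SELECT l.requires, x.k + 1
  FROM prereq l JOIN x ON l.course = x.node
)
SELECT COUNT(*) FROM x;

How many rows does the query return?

8

Base: (init, k=0).
Iteration 1: edges from {init} -> (clean, k=1), (compress, k=1), (fetch, k=1), (tag, k=1).
Iteration 2: edges from {clean,compress,fetch,tag} -> (fetch, k=2), (scan, k=2).
Iteration 3: edges from {fetch,scan} -> (tag, k=3).
Iteration 4: no outgoing edges from {tag}; recursion stops.
Total rows emitted: 8.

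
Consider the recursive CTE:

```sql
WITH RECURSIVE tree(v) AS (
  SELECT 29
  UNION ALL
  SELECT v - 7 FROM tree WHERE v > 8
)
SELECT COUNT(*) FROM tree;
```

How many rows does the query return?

Base: v=29.
Iteration 1: 29 > 8 holds -> v = 29 - 7 = 22.
Iteration 2: 22 > 8 holds -> v = 22 - 7 = 15.
Iteration 3: 15 > 8 holds -> v = 15 - 7 = 8.
Iteration 4: 8 > 8 fails; recursion stops.
Total rows emitted: 4.

4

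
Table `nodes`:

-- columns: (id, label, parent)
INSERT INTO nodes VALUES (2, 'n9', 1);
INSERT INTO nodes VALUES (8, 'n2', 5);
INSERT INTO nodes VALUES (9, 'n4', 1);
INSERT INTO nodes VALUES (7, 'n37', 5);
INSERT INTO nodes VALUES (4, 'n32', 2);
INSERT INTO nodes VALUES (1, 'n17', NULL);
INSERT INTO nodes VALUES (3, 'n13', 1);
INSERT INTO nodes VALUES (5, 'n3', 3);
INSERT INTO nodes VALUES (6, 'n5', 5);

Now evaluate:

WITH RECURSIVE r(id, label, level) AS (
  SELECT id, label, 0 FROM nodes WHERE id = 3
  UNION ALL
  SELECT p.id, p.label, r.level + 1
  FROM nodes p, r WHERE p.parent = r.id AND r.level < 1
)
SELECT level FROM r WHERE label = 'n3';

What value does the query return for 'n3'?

1

Base: id=3 (n13) at level 0.
Iteration 1: rows with parent in {3} -> n3 (id 5, level 1).
Iteration 2: level < 1 fails for all current rows; recursion stops.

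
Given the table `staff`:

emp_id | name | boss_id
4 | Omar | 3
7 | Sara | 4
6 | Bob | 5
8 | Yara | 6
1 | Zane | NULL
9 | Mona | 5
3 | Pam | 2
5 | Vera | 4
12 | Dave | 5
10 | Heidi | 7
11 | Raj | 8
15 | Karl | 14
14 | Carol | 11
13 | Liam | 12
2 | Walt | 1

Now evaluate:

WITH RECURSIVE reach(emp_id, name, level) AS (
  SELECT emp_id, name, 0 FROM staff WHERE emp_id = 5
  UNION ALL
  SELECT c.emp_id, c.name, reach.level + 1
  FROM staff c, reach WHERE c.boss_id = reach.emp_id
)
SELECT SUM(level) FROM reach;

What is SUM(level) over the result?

19

Base: emp_id=5 (Vera) at level 0.
Iteration 1: rows with boss_id in {5} -> Bob (id 6, level 1), Mona (id 9, level 1), Dave (id 12, level 1).
Iteration 2: rows with boss_id in {6,9,12} -> Yara (id 8, level 2), Liam (id 13, level 2).
Iteration 3: rows with boss_id in {8,13} -> Raj (id 11, level 3).
Iteration 4: rows with boss_id in {11} -> Carol (id 14, level 4).
Iteration 5: rows with boss_id in {14} -> Karl (id 15, level 5).
Iteration 6: no rows with boss_id in {15}; recursion stops.
SUM(level) = 0 + 1 + 1 + 1 + 2 + 2 + 3 + 4 + 5 = 19.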